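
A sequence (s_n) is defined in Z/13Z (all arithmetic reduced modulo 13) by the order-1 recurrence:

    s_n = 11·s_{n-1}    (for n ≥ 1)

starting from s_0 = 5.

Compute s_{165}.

s_1 = 11·5 = 3
s_2 = 11·3 = 7
s_3 = 11·7 = 12
s_4 = 11·12 = 2
s_5 = 11·2 = 9
s_6 = 11·9 = 8
s_7 = 11·8 = 10
s_8 = 11·10 = 6
s_9 = 11·6 = 1
s_10 = 11·1 = 11
s_11 = 11·11 = 4
s_12 = 11·4 = 5
(s_12) = (5) = (s_0), so the sequence has period 12.
165 ≡ 9 (mod 12), hence s_165 = s_9 = 1.

1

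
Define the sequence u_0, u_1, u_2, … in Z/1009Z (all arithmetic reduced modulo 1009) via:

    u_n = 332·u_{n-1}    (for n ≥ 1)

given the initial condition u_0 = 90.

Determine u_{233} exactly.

156

u_1 = 332·90 = 619
u_2 = 332·619 = 681
u_3 = 332·681 = 76
u_4 = 332·76 = 7
u_5 = 332·7 = 306
u_6 = 332·306 = 692
Continuing the recurrence:
  u_7 = 701;  u_8 = 662;  u_9 = 831;  u_10 = 435;  u_11 = 133;  u_12 = 769
  u_13 = 31;  u_14 = 202;  u_15 = 470;  u_16 = 654;  u_17 = 193;  u_18 = 509
  u_19 = 485;  u_20 = 589;  u_21 = 811;  u_22 = 858;  u_23 = 318;  u_24 = 640
  u_25 = 590;  u_26 = 134;  u_27 = 92;  u_28 = 274;  u_29 = 158;  u_30 = 997
  u_31 = 52;  u_32 = 111;  u_33 = 528;  u_34 = 739;  u_35 = 161;  u_36 = 984
  u_37 = 781;  u_38 = 988;  u_39 = 91;  u_40 = 951;  u_41 = 924;  u_42 = 32
  u_43 = 534;  u_44 = 713;  u_45 = 610;  u_46 = 720;  u_47 = 916;  u_48 = 403
  u_49 = 608;  u_50 = 56;  u_51 = 430;  u_52 = 491;  u_53 = 563;  u_54 = 251
  u_55 = 594;  u_56 = 453;  u_57 = 55;  u_58 = 98;  u_59 = 248;  u_60 = 607
  u_61 = 733;  u_62 = 187;  u_63 = 535;  u_64 = 36;  u_65 = 853;  u_66 = 676
  u_67 = 434;  u_68 = 810;  u_69 = 526;  u_70 = 75;  u_71 = 684;  u_72 = 63
  u_73 = 736;  u_74 = 174;  u_75 = 255;  u_76 = 913;  u_77 = 416;  u_78 = 888
  u_79 = 188;  u_80 = 867;  u_81 = 279;  u_82 = 809;  u_83 = 194;  u_84 = 841
  u_85 = 728;  u_86 = 545;  u_87 = 329;  u_88 = 256;  u_89 = 236;  u_90 = 659
  u_91 = 844;  u_92 = 715;  u_93 = 265;  u_94 = 197;  u_95 = 828;  u_96 = 448
  u_97 = 413;  u_98 = 901;  u_99 = 468;  u_100 = 999;  u_101 = 716;  u_102 = 597
  u_103 = 440;  u_104 = 784;  u_105 = 975;  u_106 = 820;  u_107 = 819;  u_108 = 487
  u_109 = 244;  u_110 = 288;  u_111 = 770;  u_112 = 363;  u_113 = 445;  u_114 = 426
  u_115 = 172;  u_116 = 600;  u_117 = 427;  u_118 = 504;  u_119 = 843;  u_120 = 383
  u_121 = 22;  u_122 = 241;  u_123 = 301;  u_124 = 41;  u_125 = 495;  u_126 = 882
  u_127 = 214;  u_128 = 418;  u_129 = 543;  u_130 = 674;  u_131 = 779;  u_132 = 324
  u_133 = 614;  u_134 = 30;  u_135 = 879;  u_136 = 227;  u_137 = 698;  u_138 = 675
  u_139 = 102;  u_140 = 567;  u_141 = 570;  u_142 = 557;  u_143 = 277;  u_144 = 145
  u_145 = 717;  u_146 = 929;  u_147 = 683;  u_148 = 740;  u_149 = 493;  u_150 = 218
  u_151 = 737;  u_152 = 506;  u_153 = 498;  u_154 = 869;  u_155 = 943;  u_156 = 286
  u_157 = 106;  u_158 = 886;  u_159 = 533;  u_160 = 381;  u_161 = 367;  u_162 = 764
  u_163 = 389;  u_164 = 1005;  u_165 = 690;  u_166 = 37;  u_167 = 176;  u_168 = 919
  u_169 = 390;  u_170 = 328;  u_171 = 933;  u_172 = 1002;  u_173 = 703;  u_174 = 317
  u_175 = 308;  u_176 = 347;  u_177 = 178;  u_178 = 574;  u_179 = 876;  u_180 = 240
  u_181 = 978;  u_182 = 807;  u_183 = 539;  u_184 = 355;  u_185 = 816;  u_186 = 500
  u_187 = 524;  u_188 = 420;  u_189 = 198;  u_190 = 151;  u_191 = 691;  u_192 = 369
  u_193 = 419;  u_194 = 875;  u_195 = 917;  u_196 = 735;  u_197 = 851;  u_198 = 12
  u_199 = 957;  u_200 = 898;  u_201 = 481;  u_202 = 270;  u_203 = 848;  u_204 = 25
  u_205 = 228;  u_206 = 21;  u_207 = 918;  u_208 = 58;  u_209 = 85;  u_210 = 977
  u_211 = 475;  u_212 = 296;  u_213 = 399;  u_214 = 289;  u_215 = 93;  u_216 = 606
  u_217 = 401;  u_218 = 953;  u_219 = 579;  u_220 = 518;  u_221 = 446;  u_222 = 758
  u_223 = 415;  u_224 = 556;  u_225 = 954;  u_226 = 911;  u_227 = 761;  u_228 = 402
  u_229 = 276;  u_230 = 822;  u_231 = 474
u_232 = 332·474 = 973
u_233 = 332·973 = 156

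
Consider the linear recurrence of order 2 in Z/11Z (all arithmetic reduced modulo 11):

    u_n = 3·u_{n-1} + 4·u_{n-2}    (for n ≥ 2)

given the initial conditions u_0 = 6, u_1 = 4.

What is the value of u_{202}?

3

u_2 = 3·4 + 4·6 = 3
u_3 = 3·3 + 4·4 = 3
u_4 = 3·3 + 4·3 = 10
u_5 = 3·10 + 4·3 = 9
u_6 = 3·9 + 4·10 = 1
u_7 = 3·1 + 4·9 = 6
u_8 = 3·6 + 4·1 = 0
u_9 = 3·0 + 4·6 = 2
u_10 = 3·2 + 4·0 = 6
u_11 = 3·6 + 4·2 = 4
(u_10, u_11) = (6, 4) = (u_0, u_1), so the sequence has period 10.
202 ≡ 2 (mod 10), hence u_202 = u_2 = 3.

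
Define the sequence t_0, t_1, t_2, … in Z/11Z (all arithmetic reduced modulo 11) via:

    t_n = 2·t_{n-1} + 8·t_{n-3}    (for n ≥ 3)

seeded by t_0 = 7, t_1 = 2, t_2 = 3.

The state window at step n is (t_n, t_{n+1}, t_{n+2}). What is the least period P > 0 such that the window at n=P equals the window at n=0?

60

n=0: window = (7, 2, 3)
n=1: window = (2, 3, 7)
n=2: window = (3, 7, 8)
n=3: window = (7, 8, 7)
n=4: window = (8, 7, 4)
n=5: window = (7, 4, 6)
n=6: window = (4, 6, 2)
n=7: window = (6, 2, 3)
n=8: window = (2, 3, 10)
n=9: window = (3, 10, 3)
n=10: window = (10, 3, 8)
n=11: window = (3, 8, 8)
n=12: window = (8, 8, 7)
n=13: window = (8, 7, 1)
n=14: window = (7, 1, 0)
n=15: window = (1, 0, 1)
n=16: window = (0, 1, 10)
n=17: window = (1, 10, 9)
n=18: window = (10, 9, 4)
n=19: window = (9, 4, 0)
n=20: window = (4, 0, 6)
n=21: window = (0, 6, 0)
n=22: window = (6, 0, 0)
n=23: window = (0, 0, 4)
n=24: window = (0, 4, 8)
n=25: window = (4, 8, 5)
n=26: window = (8, 5, 9)
n=27: window = (5, 9, 5)
n=28: window = (9, 5, 6)
n=29: window = (5, 6, 7)
n=30: window = (6, 7, 10)
n=31: window = (7, 10, 2)
n=32: window = (10, 2, 5)
n=33: window = (2, 5, 2)
n=34: window = (5, 2, 9)
n=35: window = (2, 9, 3)
n=36: window = (9, 3, 0)
n=37: window = (3, 0, 6)
n=38: window = (0, 6, 3)
n=39: window = (6, 3, 6)
n=40: window = (3, 6, 5)
…
n=58: window = (4, 4, 7)
n=59: window = (4, 7, 2)
n=60: window = (7, 2, 3)
window at n=60 equals window at n=0 → period = 60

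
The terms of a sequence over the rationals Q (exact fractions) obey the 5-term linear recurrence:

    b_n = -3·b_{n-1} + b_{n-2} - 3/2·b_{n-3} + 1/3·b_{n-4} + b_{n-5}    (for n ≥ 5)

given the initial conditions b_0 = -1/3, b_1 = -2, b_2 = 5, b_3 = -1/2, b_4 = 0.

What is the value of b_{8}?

899/3

b_5 = -3·0 + 1·-1/2 + -3/2·5 + 1/3·-2 + 1·-1/3 = -9
b_6 = -3·-9 + 1·0 + -3/2·-1/2 + 1/3·5 + 1·-2 = 329/12
b_7 = -3·329/12 + 1·-9 + -3/2·0 + 1/3·-1/2 + 1·5 = -1037/12
b_8 = -3·-1037/12 + 1·329/12 + -3/2·-9 + 1/3·0 + 1·-1/2 = 899/3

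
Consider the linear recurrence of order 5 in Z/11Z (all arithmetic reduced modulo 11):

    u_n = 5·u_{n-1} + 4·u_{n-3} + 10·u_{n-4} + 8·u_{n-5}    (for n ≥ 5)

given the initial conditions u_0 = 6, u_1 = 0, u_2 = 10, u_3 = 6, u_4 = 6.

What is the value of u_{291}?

0

u_5 = 5·6 + 0·6 + 4·10 + 10·0 + 8·6 = 8
u_6 = 5·8 + 0·6 + 4·6 + 10·10 + 8·0 = 10
u_7 = 5·10 + 0·8 + 4·6 + 10·6 + 8·10 = 5
u_8 = 5·5 + 0·10 + 4·8 + 10·6 + 8·6 = 0
u_9 = 5·0 + 0·5 + 4·10 + 10·8 + 8·6 = 3
u_10 = 5·3 + 0·0 + 4·5 + 10·10 + 8·8 = 1
Continuing the recurrence:
  u_11 = 3;  u_12 = 1;  u_13 = 6;  u_14 = 10;  u_15 = 4;  u_16 = 1
  u_17 = 3;  u_18 = 3;  u_19 = 7;  u_20 = 1;  u_21 = 0;  u_22 = 5
  u_23 = 2;  u_24 = 10;  u_25 = 1;  u_26 = 8;  u_27 = 8;  u_28 = 6
  u_29 = 9;  u_30 = 0;  u_31 = 3;  u_32 = 10;  u_33 = 1;  u_34 = 1
  u_35 = 9;  u_36 = 8;  u_37 = 2;  u_38 = 9;  u_39 = 10;  u_40 = 1
  u_41 = 4;  u_42 = 1;  u_43 = 5;  u_44 = 10;  u_45 = 3;  u_46 = 0
  u_47 = 10;  u_48 = 4;  u_49 = 9;  u_50 = 10;  u_51 = 1;  u_52 = 7
  u_53 = 10;  u_54 = 6;  u_55 = 5;  u_56 = 0;  u_57 = 4;  u_58 = 4
  u_59 = 8;  u_60 = 8;  u_61 = 8;  u_62 = 1;  u_63 = 6;  u_64 = 8
  u_65 = 1;  u_66 = 4;  u_67 = 10;  u_68 = 6;  u_69 = 10;  u_70 = 6
  u_71 = 10;  u_72 = 10;  u_73 = 2;  u_74 = 3;  u_75 = 5;  u_76 = 4
  u_77 = 0;  u_78 = 0;  u_79 = 2;  u_80 = 2;  u_81 = 9;  u_82 = 9
  u_83 = 7;  u_84 = 8;  u_85 = 6;  u_86 = 0;  u_87 = 9;  u_88 = 7
  u_89 = 5;  u_90 = 10;  u_91 = 3;  u_92 = 1;  u_93 = 8;  u_94 = 5
  u_95 = 7;  u_96 = 2;  u_97 = 8;  u_98 = 6;  u_99 = 5;  u_100 = 1
  u_101 = 4;  u_102 = 10;  u_103 = 9;  u_104 = 1;  u_105 = 5;  u_106 = 6
  u_107 = 6;  u_108 = 0;  u_109 = 5;  u_110 = 6;  u_111 = 6;  u_112 = 10
  u_113 = 3;  u_114 = 7;  u_115 = 7;  u_116 = 8;  u_117 = 2;  u_118 = 0
  u_119 = 4;  u_120 = 10;  u_121 = 2;  u_122 = 9;  u_123 = 4;  u_124 = 6
  u_125 = 1;  u_126 = 6;  u_127 = 1;  u_128 = 2;  u_129 = 4;  u_130 = 4
  u_131 = 9;  u_132 = 1;  u_133 = 0;  u_134 = 9;  u_135 = 6;  u_136 = 2
  u_137 = 10;  u_138 = 10;  u_139 = 3;  u_140 = 2;  u_141 = 1;  u_142 = 10
  u_143 = 3;  u_144 = 8;  u_145 = 7;  u_146 = 1;  u_147 = 4;  u_148 = 9
  u_149 = 7;  u_150 = 7;  u_151 = 9;  u_152 = 8;  u_153 = 1;  u_154 = 2
  u_155 = 1;  u_156 = 7;  u_157 = 7;  u_158 = 1;  u_159 = 4;  u_160 = 5
  u_161 = 1;  u_162 = 10;  u_163 = 8;  u_164 = 5;  u_165 = 5;  u_166 = 0
  u_167 = 4;  u_168 = 0;  u_169 = 2;  u_170 = 0;  u_171 = 7;  u_172 = 9
  u_173 = 10;  u_174 = 6;  u_175 = 4;  u_176 = 8;  u_177 = 5;  u_178 = 5
  u_179 = 2;  u_180 = 10;  u_181 = 8;  u_182 = 6;  u_183 = 9;  u_184 = 6
  u_185 = 5;  u_186 = 9;  u_187 = 9;  u_188 = 10;  u_189 = 8;  u_190 = 8
  u_191 = 0;  u_192 = 6;  u_193 = 2;  u_194 = 0;  u_195 = 0;  u_196 = 2
  u_197 = 1;  u_198 = 10;  u_199 = 3;  u_200 = 6;  u_201 = 8;  u_202 = 6
  u_203 = 10;  u_204 = 1;  u_205 = 3;  u_206 = 3;  u_207 = 2;  u_208 = 2
  u_209 = 5;  u_210 = 10;  u_211 = 3;  u_212 = 5;  u_213 = 10;  u_214 = 4
  u_215 = 7;  u_216 = 6;  u_217 = 10;  u_218 = 0;  u_219 = 5;  u_220 = 5
  u_221 = 8;  u_222 = 8;  u_223 = 0;  u_224 = 1;  u_225 = 3;  u_226 = 5
  u_227 = 5;  u_228 = 3;  u_229 = 7;  u_230 = 8;  u_231 = 10;  u_232 = 5
  u_233 = 8;  u_234 = 7;  u_235 = 10;  u_236 = 3;  u_237 = 9;  u_238 = 10
  u_239 = 9;  u_240 = 4;  u_241 = 9;  u_242 = 0;  u_243 = 10;  u_244 = 0
  u_245 = 1;  u_246 = 7;  u_247 = 3;  u_248 = 0;  u_249 = 5;  u_250 = 5
  u_251 = 1;  u_252 = 5;  u_253 = 7;  u_254 = 8;  u_255 = 0;  u_256 = 9
  u_257 = 0;  u_258 = 4;  u_259 = 10;  u_260 = 8;  u_261 = 7;  u_262 = 5
  u_263 = 2;  u_264 = 0;  u_265 = 0;  u_266 = 4;  u_267 = 3;  u_268 = 9
  u_269 = 6;  u_270 = 5;  u_271 = 2;  u_272 = 5;  u_273 = 1;  u_274 = 1
  u_275 = 8;  u_276 = 0;  u_277 = 10;  u_278 = 1;  u_279 = 5;  u_280 = 8
  u_281 = 1;  u_282 = 5;  u_283 = 5;  u_284 = 6;  u_285 = 3;  u_286 = 5
  u_287 = 7;  u_288 = 4;  u_289 = 8
u_290 = 5·8 + 0·4 + 4·7 + 10·5 + 8·3 = 10
u_291 = 5·10 + 0·8 + 4·4 + 10·7 + 8·5 = 0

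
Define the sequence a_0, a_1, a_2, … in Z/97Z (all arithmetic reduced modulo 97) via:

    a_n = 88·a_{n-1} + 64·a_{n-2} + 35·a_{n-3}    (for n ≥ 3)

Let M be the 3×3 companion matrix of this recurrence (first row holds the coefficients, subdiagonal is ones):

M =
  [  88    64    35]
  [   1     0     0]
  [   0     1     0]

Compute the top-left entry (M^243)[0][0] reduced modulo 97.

(M^243)[0][0] is the top entry after applying M 243 times to the unit state (1, 0, 0). Equivalently it is h_{245} for the auxiliary sequence (h_n) obeying the same recurrence with h_2 = 1 and h_i = 0 for 0 ≤ i < 2:
h_3 = 88·1 + 64·0 + 35·0 = 88
h_4 = 88·88 + 64·1 + 35·0 = 48
h_5 = 88·48 + 64·88 + 35·1 = 94
h_6 = 88·94 + 64·48 + 35·88 = 68
h_7 = 88·68 + 64·94 + 35·48 = 3
h_8 = 88·3 + 64·68 + 35·94 = 49
Continuing the recurrence:
  h_9 = 94;  h_10 = 67;  h_11 = 47;  h_12 = 74;  h_13 = 31;  h_14 = 88
  h_15 = 96;  h_16 = 33;  h_17 = 3;  h_18 = 13;  h_19 = 66;  h_20 = 52
  h_21 = 40;  h_22 = 40;  h_23 = 43;  h_24 = 81;  h_25 = 28;  h_26 = 35
  h_27 = 44;  h_28 = 11;  h_29 = 62;  h_30 = 37;  h_31 = 43;  h_32 = 77
  h_33 = 56;  h_34 = 12;  h_35 = 60;  h_36 = 54;  h_37 = 88;  h_38 = 11
  h_39 = 51;  h_40 = 27;  h_41 = 11;  h_42 = 19;  h_43 = 23;  h_44 = 36
  h_45 = 67;  h_46 = 81;  h_47 = 66;  h_48 = 48;  h_49 = 31;  h_50 = 59
  h_51 = 29;  h_52 = 41;  h_53 = 60;  h_54 = 92;  h_55 = 82;  h_56 = 72
  h_57 = 60;  h_58 = 51;  h_59 = 81;  h_60 = 76;  h_61 = 77;  h_62 = 22
  h_63 = 18;  h_64 = 61;  h_65 = 15;  h_66 = 34;  h_67 = 73;  h_68 = 7
  h_69 = 76;  h_70 = 88;  h_71 = 49;  h_72 = 91;  h_73 = 62;  h_74 = 94
  h_75 = 2;  h_76 = 20;  h_77 = 37;  h_78 = 47;  h_79 = 26;  h_80 = 92
  h_81 = 56;  h_82 = 86;  h_83 = 16;  h_84 = 45;  h_85 = 40;  h_86 = 73
  h_87 = 83;  h_88 = 87;  h_89 = 3;  h_90 = 7;  h_91 = 70;  h_92 = 20
  h_93 = 83;  h_94 = 73;  h_95 = 20;  h_96 = 25;  h_97 = 21;  h_98 = 74
  h_99 = 1;  h_100 = 30;  h_101 = 56;  h_102 = 93;  h_103 = 14;  h_104 = 26
  h_105 = 37;  h_106 = 75;  h_107 = 81;  h_108 = 31;  h_109 = 61;  h_110 = 2
  h_111 = 24;  h_112 = 10;  h_113 = 61;  h_114 = 58;  h_115 = 46;  h_116 = 1
  h_117 = 18;  h_118 = 57;  h_119 = 92;  h_120 = 55;  h_121 = 16;  h_122 = 0
  h_123 = 39;  h_124 = 15;  h_125 = 33;  h_126 = 88;  h_127 = 2;  h_128 = 76
  h_129 = 2;  h_130 = 66;  h_131 = 60;  h_132 = 68;  h_133 = 9;  h_134 = 66
  h_135 = 34;  h_136 = 62;  h_137 = 48;  h_138 = 70;  h_139 = 53;  h_140 = 57
  h_141 = 91;  h_142 = 28;  h_143 = 1;  h_144 = 21;  h_145 = 79;  h_146 = 86
  h_147 = 70;  h_148 = 73;  h_149 = 43;  h_150 = 42;  h_151 = 79;  h_152 = 87
  h_153 = 20;  h_154 = 5;  h_155 = 12;  h_156 = 39;  h_157 = 10;  h_158 = 13
  h_159 = 45;  h_160 = 1;  h_161 = 28;  h_162 = 29;  h_163 = 14;  h_164 = 91
  h_165 = 25;  h_166 = 75;  h_167 = 36;  h_168 = 16;  h_169 = 32;  h_170 = 56
  h_171 = 67;  h_172 = 27;  h_173 = 88;  h_174 = 80;  h_175 = 37;  h_176 = 10
  h_177 = 34;  h_178 = 77;  h_179 = 87;  h_180 = 0;  h_181 = 18;  h_182 = 70
  h_183 = 37;  h_184 = 24;  h_185 = 43;  h_186 = 19;  h_187 = 26;  h_188 = 62
  h_189 = 25;  h_190 = 94;  h_191 = 14;  h_192 = 72;  h_193 = 46;  h_194 = 28
  h_195 = 71;  h_196 = 47;  h_197 = 57;  h_198 = 33;  h_199 = 49;  h_200 = 77
  h_201 = 9;  h_202 = 63;  h_203 = 85;  h_204 = 90;  h_205 = 45;  h_206 = 85
  h_207 = 27;  h_208 = 79;  h_209 = 15;  h_210 = 46;  h_211 = 13;  h_212 = 54
  h_213 = 16;  h_214 = 81;  h_215 = 51;  h_216 = 47;  h_217 = 50;  h_218 = 75
  h_219 = 96;  h_220 = 60;  h_221 = 81;  h_222 = 69;  h_223 = 67;  h_224 = 52
  h_225 = 27;  h_226 = 95;  h_227 = 74;  h_228 = 54;  h_229 = 9;  h_230 = 48
  h_231 = 94;  h_232 = 19;  h_233 = 56;  h_234 = 25;  h_235 = 47;  h_236 = 33
  h_237 = 94;  h_238 = 1;  h_239 = 81;  h_240 = 6;  h_241 = 24;  h_242 = 93
  h_243 = 36
h_244 = 88·36 + 64·93 + 35·24 = 66
h_245 = 88·66 + 64·36 + 35·93 = 18

18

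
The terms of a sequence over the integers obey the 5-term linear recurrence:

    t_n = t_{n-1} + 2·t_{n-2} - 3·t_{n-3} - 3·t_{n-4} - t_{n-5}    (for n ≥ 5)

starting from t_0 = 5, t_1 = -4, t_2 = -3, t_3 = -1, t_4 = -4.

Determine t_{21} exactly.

100262

t_5 = 1·-4 + 2·-1 + -3·-3 + -3·-4 + -1·5 = 10
t_6 = 1·10 + 2·-4 + -3·-1 + -3·-3 + -1·-4 = 18
t_7 = 1·18 + 2·10 + -3·-4 + -3·-1 + -1·-3 = 56
t_8 = 1·56 + 2·18 + -3·10 + -3·-4 + -1·-1 = 75
t_9 = 1·75 + 2·56 + -3·18 + -3·10 + -1·-4 = 107
t_10 = 1·107 + 2·75 + -3·56 + -3·18 + -1·10 = 25
t_11 = 1·25 + 2·107 + -3·75 + -3·56 + -1·18 = -172
t_12 = 1·-172 + 2·25 + -3·107 + -3·75 + -1·56 = -724
t_13 = 1·-724 + 2·-172 + -3·25 + -3·107 + -1·75 = -1539
t_14 = 1·-1539 + 2·-724 + -3·-172 + -3·25 + -1·107 = -2653
t_15 = 1·-2653 + 2·-1539 + -3·-724 + -3·-172 + -1·25 = -3068
t_16 = 1·-3068 + 2·-2653 + -3·-1539 + -3·-724 + -1·-172 = -1413
t_17 = 1·-1413 + 2·-3068 + -3·-2653 + -3·-1539 + -1·-724 = 5751
t_18 = 1·5751 + 2·-1413 + -3·-3068 + -3·-2653 + -1·-1539 = 21627
t_19 = 1·21627 + 2·5751 + -3·-1413 + -3·-3068 + -1·-2653 = 49225
t_20 = 1·49225 + 2·21627 + -3·5751 + -3·-1413 + -1·-3068 = 82533
t_21 = 1·82533 + 2·49225 + -3·21627 + -3·5751 + -1·-1413 = 100262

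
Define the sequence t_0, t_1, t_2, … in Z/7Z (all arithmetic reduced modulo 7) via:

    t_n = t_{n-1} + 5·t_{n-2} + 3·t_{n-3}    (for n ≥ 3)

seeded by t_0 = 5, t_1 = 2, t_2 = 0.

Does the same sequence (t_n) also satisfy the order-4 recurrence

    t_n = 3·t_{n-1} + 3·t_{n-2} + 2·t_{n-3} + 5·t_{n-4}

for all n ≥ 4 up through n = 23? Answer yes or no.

no

Terms t_0..t_23: 5, 2, 0, 4, 3, 2, 1, 6, 3, 1, 6, 6, 4, 3, 6, 5, 2, 3, 0, 0, 2, 2, 5, 0
n=4: candidate gives 6, actual t_4 = 3 ✗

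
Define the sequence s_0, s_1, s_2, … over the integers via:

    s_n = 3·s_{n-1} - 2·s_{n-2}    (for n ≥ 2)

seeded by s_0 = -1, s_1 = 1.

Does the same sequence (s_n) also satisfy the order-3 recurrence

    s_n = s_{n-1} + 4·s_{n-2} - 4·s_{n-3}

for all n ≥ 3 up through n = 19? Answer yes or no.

Terms s_0..s_19: -1, 1, 5, 13, 29, 61, 125, 253, 509, 1021, 2045, 4093, 8189, 16381, 32765, 65533, 131069, 262141, 524285, 1048573
n=3: candidate gives 13, actual s_3 = 13 ✓
n=4: candidate gives 29, actual s_4 = 29 ✓
n=5: candidate gives 61, actual s_5 = 61 ✓
n=6: candidate gives 125, actual s_6 = 125 ✓
n=7: candidate gives 253, actual s_7 = 253 ✓
n=8: candidate gives 509, actual s_8 = 509 ✓
n=9: candidate gives 1021, actual s_9 = 1021 ✓
n=10: candidate gives 2045, actual s_10 = 2045 ✓
n=11: candidate gives 4093, actual s_11 = 4093 ✓
n=12: candidate gives 8189, actual s_12 = 8189 ✓
n=13: candidate gives 16381, actual s_13 = 16381 ✓
n=14: candidate gives 32765, actual s_14 = 32765 ✓
n=15: candidate gives 65533, actual s_15 = 65533 ✓
n=16: candidate gives 131069, actual s_16 = 131069 ✓
n=17: candidate gives 262141, actual s_17 = 262141 ✓
n=18: candidate gives 524285, actual s_18 = 524285 ✓
n=19: candidate gives 1048573, actual s_19 = 1048573 ✓

yes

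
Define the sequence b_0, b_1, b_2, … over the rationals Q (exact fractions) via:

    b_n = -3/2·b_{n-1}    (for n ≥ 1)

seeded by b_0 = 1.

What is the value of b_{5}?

-243/32

b_1 = -3/2·1 = -3/2
b_2 = -3/2·-3/2 = 9/4
b_3 = -3/2·9/4 = -27/8
b_4 = -3/2·-27/8 = 81/16
b_5 = -3/2·81/16 = -243/32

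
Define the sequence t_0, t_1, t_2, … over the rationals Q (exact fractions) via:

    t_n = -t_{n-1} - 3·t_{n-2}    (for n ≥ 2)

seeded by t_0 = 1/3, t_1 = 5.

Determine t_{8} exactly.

t_2 = -1·5 + -3·1/3 = -6
t_3 = -1·-6 + -3·5 = -9
t_4 = -1·-9 + -3·-6 = 27
t_5 = -1·27 + -3·-9 = 0
t_6 = -1·0 + -3·27 = -81
t_7 = -1·-81 + -3·0 = 81
t_8 = -1·81 + -3·-81 = 162

162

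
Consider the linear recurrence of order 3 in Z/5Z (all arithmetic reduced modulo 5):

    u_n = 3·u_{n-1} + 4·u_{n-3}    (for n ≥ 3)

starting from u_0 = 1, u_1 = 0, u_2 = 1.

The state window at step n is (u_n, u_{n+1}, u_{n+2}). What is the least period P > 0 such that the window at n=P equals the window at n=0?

62

n=0: window = (1, 0, 1)
n=1: window = (0, 1, 2)
n=2: window = (1, 2, 1)
n=3: window = (2, 1, 2)
n=4: window = (1, 2, 4)
n=5: window = (2, 4, 1)
n=6: window = (4, 1, 1)
n=7: window = (1, 1, 4)
n=8: window = (1, 4, 1)
n=9: window = (4, 1, 2)
n=10: window = (1, 2, 2)
n=11: window = (2, 2, 0)
n=12: window = (2, 0, 3)
n=13: window = (0, 3, 2)
n=14: window = (3, 2, 1)
n=15: window = (2, 1, 0)
n=16: window = (1, 0, 3)
n=17: window = (0, 3, 3)
n=18: window = (3, 3, 4)
n=19: window = (3, 4, 4)
n=20: window = (4, 4, 4)
n=21: window = (4, 4, 3)
n=22: window = (4, 3, 0)
n=23: window = (3, 0, 1)
n=24: window = (0, 1, 0)
n=25: window = (1, 0, 0)
n=26: window = (0, 0, 4)
n=27: window = (0, 4, 2)
n=28: window = (4, 2, 1)
n=29: window = (2, 1, 4)
n=30: window = (1, 4, 0)
n=31: window = (4, 0, 4)
n=32: window = (0, 4, 3)
n=33: window = (4, 3, 4)
n=34: window = (3, 4, 3)
n=35: window = (4, 3, 1)
n=36: window = (3, 1, 4)
n=37: window = (1, 4, 4)
n=38: window = (4, 4, 1)
n=39: window = (4, 1, 4)
n=40: window = (1, 4, 3)
…
n=60: window = (3, 4, 1)
n=61: window = (4, 1, 0)
n=62: window = (1, 0, 1)
window at n=62 equals window at n=0 → period = 62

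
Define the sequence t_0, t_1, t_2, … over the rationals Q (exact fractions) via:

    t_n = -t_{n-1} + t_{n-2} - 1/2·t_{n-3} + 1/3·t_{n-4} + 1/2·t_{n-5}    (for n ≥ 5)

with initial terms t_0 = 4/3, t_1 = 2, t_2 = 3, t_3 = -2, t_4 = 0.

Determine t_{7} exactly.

-13/2

t_5 = -1·0 + 1·-2 + -1/2·3 + 1/3·2 + 1/2·4/3 = -13/6
t_6 = -1·-13/6 + 1·0 + -1/2·-2 + 1/3·3 + 1/2·2 = 31/6
t_7 = -1·31/6 + 1·-13/6 + -1/2·0 + 1/3·-2 + 1/2·3 = -13/2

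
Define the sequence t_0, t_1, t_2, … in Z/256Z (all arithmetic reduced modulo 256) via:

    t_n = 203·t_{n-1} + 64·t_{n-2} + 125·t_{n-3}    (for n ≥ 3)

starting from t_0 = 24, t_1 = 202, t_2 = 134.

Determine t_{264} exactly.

226

t_3 = 203·134 + 64·202 + 125·24 = 122
t_4 = 203·122 + 64·134 + 125·202 = 224
t_5 = 203·224 + 64·122 + 125·134 = 142
t_6 = 203·142 + 64·224 + 125·122 = 44
t_7 = 203·44 + 64·142 + 125·224 = 196
t_8 = 203·196 + 64·44 + 125·142 = 194
Continuing the recurrence:
  t_9 = 82;  t_10 = 58;  t_11 = 56;  t_12 = 242;  t_13 = 56;  t_14 = 64
  t_15 = 234;  t_16 = 230;  t_17 = 34;  t_18 = 184;  t_19 = 182;  t_20 = 236
  t_21 = 124;  t_22 = 50;  t_23 = 226;  t_24 = 66;  t_25 = 64;  t_26 = 154
  t_27 = 88;  t_28 = 136;  t_29 = 10;  t_30 = 230;  t_31 = 74;  t_32 = 16
  t_33 = 126;  t_34 = 12;  t_35 = 212;  t_36 = 162;  t_37 = 82;  t_38 = 10
  t_39 = 136;  t_40 = 98;  t_41 = 152;  t_42 = 112;  t_43 = 170;  t_44 = 6
  t_45 = 242;  t_46 = 104;  t_47 = 230;  t_48 = 140;  t_49 = 76;  t_50 = 146
  t_51 = 34;  t_52 = 146;  t_53 = 144;  t_54 = 74;  t_55 = 248;  t_56 = 120
  t_57 = 74;  t_58 = 198;  t_59 = 26;  t_60 = 64;  t_61 = 238;  t_62 = 108
  t_63 = 100;  t_64 = 130;  t_65 = 210;  t_66 = 218;  t_67 = 216;  t_68 = 82
  t_69 = 120;  t_70 = 32;  t_71 = 106;  t_72 = 166;  t_73 = 194;  t_74 = 24
  t_75 = 150;  t_76 = 172;  t_77 = 156;  t_78 = 242;  t_79 = 226;  t_80 = 226
  t_81 = 224;  t_82 = 122;  t_83 = 24;  t_84 = 232;  t_85 = 138;  t_86 = 38
  t_87 = 234;  t_88 = 112;  t_89 = 222;  t_90 = 76;  t_91 = 116;  t_92 = 98
  t_93 = 210;  t_94 = 170;  t_95 = 40;  t_96 = 194;  t_97 = 216;  t_98 = 80
  t_99 = 42;  t_100 = 198;  t_101 = 146;  t_102 = 200;  t_103 = 198;  t_104 = 76
  t_105 = 108;  t_106 = 82;  t_107 = 34;  t_108 = 50;  t_109 = 48;  t_110 = 42
  t_111 = 184;  t_112 = 216;  t_113 = 202;  t_114 = 6;  t_115 = 186;  t_116 = 160
  t_117 = 78;  t_118 = 172;  t_119 = 4;  t_120 = 66;  t_121 = 82;  t_122 = 122
  t_123 = 120;  t_124 = 178;  t_125 = 184;  t_126 = 0;  t_127 = 234;  t_128 = 102
  t_129 = 98;  t_130 = 120;  t_131 = 118;  t_132 = 108;  t_133 = 188;  t_134 = 178
  t_135 = 226;  t_136 = 130;  t_137 = 128;  t_138 = 90;  t_139 = 216;  t_140 = 72
  t_141 = 10;  t_142 = 102;  t_143 = 138;  t_144 = 208;  t_145 = 62;  t_146 = 140
  t_147 = 20;  t_148 = 34;  t_149 = 82;  t_150 = 74;  t_151 = 200;  t_152 = 34
  t_153 = 24;  t_154 = 48;  t_155 = 170;  t_156 = 134;  t_157 = 50;  t_158 = 40
  t_159 = 166;  t_160 = 12;  t_161 = 140;  t_162 = 18;  t_163 = 34;  t_164 = 210
  t_165 = 208;  t_166 = 10;  t_167 = 120;  t_168 = 56;  t_169 = 74;  t_170 = 70
  t_171 = 90;  t_172 = 0;  t_173 = 174;  t_174 = 236;  t_175 = 164;  t_176 = 2
  t_177 = 210;  t_178 = 26;  t_179 = 24;  t_180 = 18;  t_181 = 248;  t_182 = 224
  t_183 = 106;  t_184 = 38;  t_185 = 2;  t_186 = 216;  t_187 = 86;  t_188 = 44
  t_189 = 220;  t_190 = 114;  t_191 = 226;  t_192 = 34;  t_193 = 32;  t_194 = 58
  t_195 = 152;  t_196 = 168;  t_197 = 138;  t_198 = 166;  t_199 = 42;  t_200 = 48
  t_201 = 158;  t_202 = 204;  t_203 = 180;  t_204 = 226;  t_205 = 210;  t_206 = 234
  t_207 = 104;  t_208 = 130;  t_209 = 88;  t_210 = 16;  t_211 = 42;  t_212 = 70
  t_213 = 210;  t_214 = 136;  t_215 = 134;  t_216 = 204;  t_217 = 172;  t_218 = 210
  t_219 = 34;  t_220 = 114;  t_221 = 112;  t_222 = 234;  t_223 = 56;  t_224 = 152
  t_225 = 202;  t_226 = 134;  t_227 = 250;  t_228 = 96;  t_229 = 14;  t_230 = 44
  t_231 = 68;  t_232 = 194;  t_233 = 82;  t_234 = 186;  t_235 = 184;  t_236 = 114
  t_237 = 56;  t_238 = 192;  t_239 = 234;  t_240 = 230;  t_241 = 162;  t_242 = 56
  t_243 = 54;  t_244 = 236;  t_245 = 252;  t_246 = 50;  t_247 = 226;  t_248 = 194
  t_249 = 192;  t_250 = 26;  t_251 = 88;  t_252 = 8;  t_253 = 10;  t_254 = 230
  t_255 = 202;  t_256 = 144;  t_257 = 254;  t_258 = 12;  t_259 = 84;  t_260 = 162
  t_261 = 82;  t_262 = 138
t_263 = 203·138 + 64·82 + 125·162 = 8
t_264 = 203·8 + 64·138 + 125·82 = 226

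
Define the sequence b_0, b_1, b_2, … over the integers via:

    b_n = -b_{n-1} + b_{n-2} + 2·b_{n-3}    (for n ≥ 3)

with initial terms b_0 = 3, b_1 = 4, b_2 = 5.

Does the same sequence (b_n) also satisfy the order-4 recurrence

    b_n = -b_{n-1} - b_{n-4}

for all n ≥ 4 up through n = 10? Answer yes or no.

no

Terms b_0..b_10: 3, 4, 5, 5, 8, 7, 11, 12, 13, 21, 16
n=4: candidate gives -8, actual b_4 = 8 ✗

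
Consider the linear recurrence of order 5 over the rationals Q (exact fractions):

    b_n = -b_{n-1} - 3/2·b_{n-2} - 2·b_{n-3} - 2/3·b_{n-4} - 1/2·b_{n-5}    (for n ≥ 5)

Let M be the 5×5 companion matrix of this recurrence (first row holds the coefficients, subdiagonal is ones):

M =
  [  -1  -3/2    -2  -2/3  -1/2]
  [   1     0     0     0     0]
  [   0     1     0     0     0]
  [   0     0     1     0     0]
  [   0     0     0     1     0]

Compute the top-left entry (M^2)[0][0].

(M^2)[0][0] is the top entry after applying M 2 times to the unit state (1, 0, 0, 0, 0). Equivalently it is h_{6} for the auxiliary sequence (h_n) obeying the same recurrence with h_4 = 1 and h_i = 0 for 0 ≤ i < 4:
h_5 = -1·1 + -3/2·0 + -2·0 + -2/3·0 + -1/2·0 = -1
h_6 = -1·-1 + -3/2·1 + -2·0 + -2/3·0 + -1/2·0 = -1/2

-1/2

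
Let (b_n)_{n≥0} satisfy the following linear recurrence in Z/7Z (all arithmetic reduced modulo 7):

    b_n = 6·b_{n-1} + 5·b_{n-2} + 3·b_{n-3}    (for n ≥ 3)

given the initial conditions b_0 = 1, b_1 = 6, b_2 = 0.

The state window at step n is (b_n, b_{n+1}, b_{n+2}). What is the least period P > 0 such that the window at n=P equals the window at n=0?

342

n=0: window = (1, 6, 0)
n=1: window = (6, 0, 5)
n=2: window = (0, 5, 6)
n=3: window = (5, 6, 5)
n=4: window = (6, 5, 5)
n=5: window = (5, 5, 3)
n=6: window = (5, 3, 2)
n=7: window = (3, 2, 0)
n=8: window = (2, 0, 5)
n=9: window = (0, 5, 1)
n=10: window = (5, 1, 3)
n=11: window = (1, 3, 3)
n=12: window = (3, 3, 1)
n=13: window = (3, 1, 2)
n=14: window = (1, 2, 5)
n=15: window = (2, 5, 1)
n=16: window = (5, 1, 2)
n=17: window = (1, 2, 4)
n=18: window = (2, 4, 2)
n=19: window = (4, 2, 3)
n=20: window = (2, 3, 5)
n=21: window = (3, 5, 2)
n=22: window = (5, 2, 4)
n=23: window = (2, 4, 0)
n=24: window = (4, 0, 5)
n=25: window = (0, 5, 0)
n=26: window = (5, 0, 4)
n=27: window = (0, 4, 4)
n=28: window = (4, 4, 2)
n=29: window = (4, 2, 2)
n=30: window = (2, 2, 6)
n=31: window = (2, 6, 3)
n=32: window = (6, 3, 5)
n=33: window = (3, 5, 0)
n=34: window = (5, 0, 6)
n=35: window = (0, 6, 2)
n=36: window = (6, 2, 0)
n=37: window = (2, 0, 0)
n=38: window = (0, 0, 6)
n=39: window = (0, 6, 1)
n=40: window = (6, 1, 1)
…
n=340: window = (1, 5, 1)
n=341: window = (5, 1, 6)
n=342: window = (1, 6, 0)
window at n=342 equals window at n=0 → period = 342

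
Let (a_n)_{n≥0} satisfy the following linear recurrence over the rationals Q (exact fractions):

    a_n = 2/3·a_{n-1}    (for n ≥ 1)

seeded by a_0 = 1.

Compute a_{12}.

4096/531441

a_1 = 2/3·1 = 2/3
a_2 = 2/3·2/3 = 4/9
a_3 = 2/3·4/9 = 8/27
a_4 = 2/3·8/27 = 16/81
a_5 = 2/3·16/81 = 32/243
a_6 = 2/3·32/243 = 64/729
a_7 = 2/3·64/729 = 128/2187
a_8 = 2/3·128/2187 = 256/6561
a_9 = 2/3·256/6561 = 512/19683
a_10 = 2/3·512/19683 = 1024/59049
a_11 = 2/3·1024/59049 = 2048/177147
a_12 = 2/3·2048/177147 = 4096/531441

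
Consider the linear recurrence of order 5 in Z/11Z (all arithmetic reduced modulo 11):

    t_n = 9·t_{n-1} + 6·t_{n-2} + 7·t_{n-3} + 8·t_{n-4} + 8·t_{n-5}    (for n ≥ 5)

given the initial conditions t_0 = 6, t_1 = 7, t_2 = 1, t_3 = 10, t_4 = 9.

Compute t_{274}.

t_5 = 9·9 + 6·10 + 7·1 + 8·7 + 8·6 = 10
t_6 = 9·10 + 6·9 + 7·10 + 8·1 + 8·7 = 3
t_7 = 9·3 + 6·10 + 7·9 + 8·10 + 8·1 = 7
t_8 = 9·7 + 6·3 + 7·10 + 8·9 + 8·10 = 6
t_9 = 9·6 + 6·7 + 7·3 + 8·10 + 8·9 = 5
t_10 = 9·5 + 6·6 + 7·7 + 8·3 + 8·10 = 3
Continuing the recurrence:
  t_11 = 3;  t_12 = 8;  t_13 = 1;  t_14 = 10;  t_15 = 2;  t_16 = 8
  t_17 = 6;  t_18 = 6;  t_19 = 0;  t_20 = 4;  t_21 = 3;  t_22 = 4
  t_23 = 9;  t_24 = 4;  t_25 = 9;  t_26 = 4;  t_27 = 2;  t_28 = 0
  t_29 = 1;  t_30 = 6;  t_31 = 9;  t_32 = 8;  t_33 = 0;  t_34 = 2
  t_35 = 7;  t_36 = 2;  t_37 = 6;  t_38 = 10;  t_39 = 3;  t_40 = 3
  t_41 = 3;  t_42 = 7;  t_43 = 8;  t_44 = 7;  t_45 = 10;  t_46 = 4
  t_47 = 1;  t_48 = 3;  t_49 = 10;  t_50 = 7;  t_51 = 8;  t_52 = 7
  t_53 = 0;  t_54 = 3;  t_55 = 9;  t_56 = 10;  t_57 = 1;  t_58 = 2
  t_59 = 3;  t_60 = 0;  t_61 = 10;  t_62 = 3;  t_63 = 6;  t_64 = 1
  t_65 = 3;  t_66 = 3;  t_67 = 3;  t_68 = 1;  t_69 = 3;  t_70 = 3
  t_71 = 1;  t_72 = 3;  t_73 = 9;  t_74 = 0;  t_75 = 8;  t_76 = 2
  t_77 = 8;  t_78 = 3;  t_79 = 10;  t_80 = 2;  t_81 = 3;  t_82 = 10
  t_83 = 6;  t_84 = 0;  t_85 = 3;  t_86 = 8;  t_87 = 9;  t_88 = 0
  t_89 = 2;  t_90 = 4;  t_91 = 8;  t_92 = 6;  t_93 = 3;  t_94 = 2
  t_95 = 9;  t_96 = 6;  t_97 = 7;  t_98 = 4;  t_99 = 10;  t_100 = 8
  t_101 = 0;  t_102 = 8;  t_103 = 9;  t_104 = 9;  t_105 = 2;  t_106 = 1
  t_107 = 0;  t_108 = 10;  t_109 = 9;  t_110 = 0;  t_111 = 0;  t_112 = 0
  t_113 = 9;  t_114 = 10;  t_115 = 1;  t_116 = 0;  t_117 = 5;  t_118 = 6
  t_119 = 7;  t_120 = 10;  t_121 = 5;  t_122 = 0;  t_123 = 6;  t_124 = 5
  t_125 = 3;  t_126 = 7;  t_127 = 10;  t_128 = 10;  t_129 = 10;  t_130 = 3
  t_131 = 7;  t_132 = 3;  t_133 = 8;  t_134 = 1;  t_135 = 4;  t_136 = 2
  t_137 = 5;  t_138 = 3;  t_139 = 1;  t_140 = 0;  t_141 = 6;  t_142 = 4
  t_143 = 5;  t_144 = 9;  t_145 = 0;  t_146 = 4;  t_147 = 6;  t_148 = 3
  t_149 = 9;  t_150 = 8;  t_151 = 7;  t_152 = 4;  t_153 = 10;  t_154 = 2
  t_155 = 6;  t_156 = 4;  t_157 = 0;  t_158 = 8;  t_159 = 10;  t_160 = 9
  t_161 = 9;  t_162 = 5;  t_163 = 9;  t_164 = 7;  t_165 = 10;  t_166 = 10
  t_167 = 3;  t_168 = 10;  t_169 = 6;  t_170 = 9;  t_171 = 5;  t_172 = 3
  t_173 = 6;  t_174 = 7;  t_175 = 1;  t_176 = 3;  t_177 = 0;  t_178 = 8
  t_179 = 3;  t_180 = 8;  t_181 = 5;  t_182 = 2;  t_183 = 5;  t_184 = 4
  t_185 = 8;  t_186 = 0;  t_187 = 0;  t_188 = 7;  t_189 = 5;  t_190 = 8
  t_191 = 8;  t_192 = 2;  t_193 = 9;  t_194 = 0;  t_195 = 9;  t_196 = 4
  t_197 = 2;  t_198 = 1;  t_199 = 0;  t_200 = 3;  t_201 = 5;  t_202 = 10
  t_203 = 6;  t_204 = 8;  t_205 = 0;  t_206 = 1;  t_207 = 6;  t_208 = 7
  t_209 = 5;  t_210 = 5;  t_211 = 4;  t_212 = 7;  t_213 = 9;  t_214 = 0
  t_215 = 10;  t_216 = 10;  t_217 = 3;  t_218 = 9;  t_219 = 7;  t_220 = 1
  t_221 = 9;  t_222 = 1;  t_223 = 0;  t_224 = 1;  t_225 = 8;  t_226 = 4
  t_227 = 0;  t_228 = 0;  t_229 = 1;  t_230 = 6;  t_231 = 4;  t_232 = 2
  t_233 = 4;  t_234 = 0;  t_235 = 8;  t_236 = 5;  t_237 = 9;  t_238 = 1
  t_239 = 8;  t_240 = 3;  t_241 = 7;  t_242 = 8;  t_243 = 9;  t_244 = 2
  t_245 = 10;  t_246 = 10;  t_247 = 3;  t_248 = 3;  t_249 = 2;  t_250 = 8
  t_251 = 0;  t_252 = 0;  t_253 = 8;  t_254 = 9;  t_255 = 6;  t_256 = 10
  t_257 = 0;  t_258 = 7;  t_259 = 0;  t_260 = 5;  t_261 = 9;  t_262 = 2
  t_263 = 9;  t_264 = 9;  t_265 = 8;  t_266 = 2;  t_267 = 8;  t_268 = 9
  t_269 = 4;  t_270 = 6;  t_271 = 1;  t_272 = 0
t_273 = 9·0 + 6·1 + 7·6 + 8·4 + 8·9 = 9
t_274 = 9·9 + 6·0 + 7·1 + 8·6 + 8·4 = 3

3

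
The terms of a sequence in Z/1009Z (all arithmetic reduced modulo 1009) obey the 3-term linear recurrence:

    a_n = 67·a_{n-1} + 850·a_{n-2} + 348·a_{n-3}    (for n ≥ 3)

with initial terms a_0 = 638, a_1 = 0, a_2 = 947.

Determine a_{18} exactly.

a_3 = 67·947 + 850·0 + 348·638 = 935
a_4 = 67·935 + 850·947 + 348·0 = 864
a_5 = 67·864 + 850·935 + 348·947 = 655
a_6 = 67·655 + 850·864 + 348·935 = 828
a_7 = 67·828 + 850·655 + 348·864 = 762
a_8 = 67·762 + 850·828 + 348·655 = 28
a_9 = 67·28 + 850·762 + 348·828 = 359
a_10 = 67·359 + 850·28 + 348·762 = 239
a_11 = 67·239 + 850·359 + 348·28 = 964
a_12 = 67·964 + 850·239 + 348·359 = 169
a_13 = 67·169 + 850·964 + 348·239 = 750
a_14 = 67·750 + 850·169 + 348·964 = 656
a_15 = 67·656 + 850·750 + 348·169 = 667
a_16 = 67·667 + 850·656 + 348·750 = 594
a_17 = 67·594 + 850·667 + 348·656 = 593
a_18 = 67·593 + 850·594 + 348·667 = 826

826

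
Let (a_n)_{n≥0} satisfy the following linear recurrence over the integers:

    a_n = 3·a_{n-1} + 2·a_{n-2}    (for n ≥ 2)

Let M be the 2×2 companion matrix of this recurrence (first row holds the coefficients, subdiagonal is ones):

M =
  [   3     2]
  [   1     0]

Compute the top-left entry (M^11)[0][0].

1010295

(M^11)[0][0] is the top entry after applying M 11 times to the unit state (1, 0). Equivalently it is h_{12} for the auxiliary sequence (h_n) obeying the same recurrence with h_1 = 1 and h_i = 0 for 0 ≤ i < 1:
h_2 = 3·1 + 2·0 = 3
h_3 = 3·3 + 2·1 = 11
h_4 = 3·11 + 2·3 = 39
h_5 = 3·39 + 2·11 = 139
h_6 = 3·139 + 2·39 = 495
h_7 = 3·495 + 2·139 = 1763
h_8 = 3·1763 + 2·495 = 6279
h_9 = 3·6279 + 2·1763 = 22363
h_10 = 3·22363 + 2·6279 = 79647
h_11 = 3·79647 + 2·22363 = 283667
h_12 = 3·283667 + 2·79647 = 1010295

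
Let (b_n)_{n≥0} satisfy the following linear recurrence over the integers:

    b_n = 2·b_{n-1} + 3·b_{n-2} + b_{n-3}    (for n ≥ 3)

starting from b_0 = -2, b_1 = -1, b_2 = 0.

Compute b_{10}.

-10101

b_3 = 2·0 + 3·-1 + 1·-2 = -5
b_4 = 2·-5 + 3·0 + 1·-1 = -11
b_5 = 2·-11 + 3·-5 + 1·0 = -37
b_6 = 2·-37 + 3·-11 + 1·-5 = -112
b_7 = 2·-112 + 3·-37 + 1·-11 = -346
b_8 = 2·-346 + 3·-112 + 1·-37 = -1065
b_9 = 2·-1065 + 3·-346 + 1·-112 = -3280
b_10 = 2·-3280 + 3·-1065 + 1·-346 = -10101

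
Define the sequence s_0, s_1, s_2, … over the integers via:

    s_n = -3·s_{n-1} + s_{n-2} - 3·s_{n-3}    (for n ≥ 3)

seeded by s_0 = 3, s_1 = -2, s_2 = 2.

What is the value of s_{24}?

5020802598311

s_3 = -3·2 + 1·-2 + -3·3 = -17
s_4 = -3·-17 + 1·2 + -3·-2 = 59
s_5 = -3·59 + 1·-17 + -3·2 = -200
s_6 = -3·-200 + 1·59 + -3·-17 = 710
s_7 = -3·710 + 1·-200 + -3·59 = -2507
s_8 = -3·-2507 + 1·710 + -3·-200 = 8831
s_9 = -3·8831 + 1·-2507 + -3·710 = -31130
s_10 = -3·-31130 + 1·8831 + -3·-2507 = 109742
s_11 = -3·109742 + 1·-31130 + -3·8831 = -386849
s_12 = -3·-386849 + 1·109742 + -3·-31130 = 1363679
s_13 = -3·1363679 + 1·-386849 + -3·109742 = -4807112
s_14 = -3·-4807112 + 1·1363679 + -3·-386849 = 16945562
s_15 = -3·16945562 + 1·-4807112 + -3·1363679 = -59734835
s_16 = -3·-59734835 + 1·16945562 + -3·-4807112 = 210571403
s_17 = -3·210571403 + 1·-59734835 + -3·16945562 = -742285730
s_18 = -3·-742285730 + 1·210571403 + -3·-59734835 = 2616633098
s_19 = -3·2616633098 + 1·-742285730 + -3·210571403 = -9223899233
s_20 = -3·-9223899233 + 1·2616633098 + -3·-742285730 = 32515187987
s_21 = -3·32515187987 + 1·-9223899233 + -3·2616633098 = -114619362488
s_22 = -3·-114619362488 + 1·32515187987 + -3·-9223899233 = 404044973150
s_23 = -3·404044973150 + 1·-114619362488 + -3·32515187987 = -1424299845899
s_24 = -3·-1424299845899 + 1·404044973150 + -3·-114619362488 = 5020802598311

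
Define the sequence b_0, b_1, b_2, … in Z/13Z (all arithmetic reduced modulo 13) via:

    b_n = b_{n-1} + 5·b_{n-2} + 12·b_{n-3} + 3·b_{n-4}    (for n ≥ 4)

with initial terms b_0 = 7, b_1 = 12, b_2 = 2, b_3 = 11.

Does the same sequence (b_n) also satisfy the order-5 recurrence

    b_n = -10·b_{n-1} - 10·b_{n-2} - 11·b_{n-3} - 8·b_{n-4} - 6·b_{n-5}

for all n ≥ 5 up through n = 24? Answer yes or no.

Terms b_0..b_24: 7, 12, 2, 11, 4, 2, 4, 4, 8, 4, 0, 11, 5, 7, 8, 6, 2, 6, 8, 2, 3, 10, 8, 9, 9
n=5: candidate gives 2, actual b_5 = 2 ✓
n=6: candidate gives 4, actual b_6 = 4 ✓
n=7: candidate gives 4, actual b_7 = 4 ✓
n=8: candidate gives 8, actual b_8 = 8 ✓
n=9: candidate gives 4, actual b_9 = 4 ✓
n=10: candidate gives 0, actual b_10 = 0 ✓
n=11: candidate gives 11, actual b_11 = 11 ✓
n=12: candidate gives 5, actual b_12 = 5 ✓
n=13: candidate gives 7, actual b_13 = 7 ✓
n=14: candidate gives 8, actual b_14 = 8 ✓
n=15: candidate gives 6, actual b_15 = 6 ✓
n=16: candidate gives 2, actual b_16 = 2 ✓
n=17: candidate gives 6, actual b_17 = 6 ✓
n=18: candidate gives 8, actual b_18 = 8 ✓
n=19: candidate gives 2, actual b_19 = 2 ✓
n=20: candidate gives 3, actual b_20 = 3 ✓
n=21: candidate gives 10, actual b_21 = 10 ✓
n=22: candidate gives 8, actual b_22 = 8 ✓
n=23: candidate gives 9, actual b_23 = 9 ✓
n=24: candidate gives 9, actual b_24 = 9 ✓

yes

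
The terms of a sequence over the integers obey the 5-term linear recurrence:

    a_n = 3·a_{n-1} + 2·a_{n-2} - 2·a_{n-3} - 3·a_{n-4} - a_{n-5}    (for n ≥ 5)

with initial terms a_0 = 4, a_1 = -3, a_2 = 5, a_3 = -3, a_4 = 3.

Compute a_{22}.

-1829877162

a_5 = 3·3 + 2·-3 + -2·5 + -3·-3 + -1·4 = -2
a_6 = 3·-2 + 2·3 + -2·-3 + -3·5 + -1·-3 = -6
a_7 = 3·-6 + 2·-2 + -2·3 + -3·-3 + -1·5 = -24
a_8 = 3·-24 + 2·-6 + -2·-2 + -3·3 + -1·-3 = -86
a_9 = 3·-86 + 2·-24 + -2·-6 + -3·-2 + -1·3 = -291
a_10 = 3·-291 + 2·-86 + -2·-24 + -3·-6 + -1·-2 = -977
a_11 = 3·-977 + 2·-291 + -2·-86 + -3·-24 + -1·-6 = -3263
a_12 = 3·-3263 + 2·-977 + -2·-291 + -3·-86 + -1·-24 = -10879
a_13 = 3·-10879 + 2·-3263 + -2·-977 + -3·-291 + -1·-86 = -36250
a_14 = 3·-36250 + 2·-10879 + -2·-3263 + -3·-977 + -1·-291 = -120760
a_15 = 3·-120760 + 2·-36250 + -2·-10879 + -3·-3263 + -1·-977 = -402256
a_16 = 3·-402256 + 2·-120760 + -2·-36250 + -3·-10879 + -1·-3263 = -1339888
a_17 = 3·-1339888 + 2·-402256 + -2·-120760 + -3·-36250 + -1·-10879 = -4463027
a_18 = 3·-4463027 + 2·-1339888 + -2·-402256 + -3·-120760 + -1·-36250 = -14865815
a_19 = 3·-14865815 + 2·-4463027 + -2·-1339888 + -3·-402256 + -1·-120760 = -49516195
a_20 = 3·-49516195 + 2·-14865815 + -2·-4463027 + -3·-1339888 + -1·-402256 = -164932241
a_21 = 3·-164932241 + 2·-49516195 + -2·-14865815 + -3·-4463027 + -1·-1339888 = -549368514
a_22 = 3·-549368514 + 2·-164932241 + -2·-49516195 + -3·-14865815 + -1·-4463027 = -1829877162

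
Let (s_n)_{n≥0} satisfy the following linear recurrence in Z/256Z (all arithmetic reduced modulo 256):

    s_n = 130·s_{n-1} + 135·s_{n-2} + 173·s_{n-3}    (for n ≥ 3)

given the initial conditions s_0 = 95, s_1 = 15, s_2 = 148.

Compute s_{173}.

s_3 = 130·148 + 135·15 + 173·95 = 68
s_4 = 130·68 + 135·148 + 173·15 = 183
s_5 = 130·183 + 135·68 + 173·148 = 206
s_6 = 130·206 + 135·183 + 173·68 = 17
s_7 = 130·17 + 135·206 + 173·183 = 239
s_8 = 130·239 + 135·17 + 173·206 = 139
Continuing the recurrence:
  s_9 = 28;  s_10 = 8;  s_11 = 195;  s_12 = 42;  s_13 = 145;  s_14 = 143
  s_15 = 119;  s_16 = 212;  s_17 = 12;  s_18 = 79;  s_19 = 182;  s_20 = 49
  s_21 = 63;  s_22 = 211;  s_23 = 124;  s_24 = 208;  s_25 = 155;  s_26 = 50
  s_27 = 177;  s_28 = 255;  s_29 = 159;  s_30 = 212;  s_31 = 212;  s_32 = 231
  s_33 = 94;  s_34 = 209;  s_35 = 207;  s_36 = 219;  s_37 = 156;  s_38 = 152
  s_39 = 115;  s_40 = 250;  s_41 = 81;  s_42 = 175;  s_43 = 135;  s_44 = 148
  s_45 = 156;  s_46 = 127;  s_47 = 198;  s_48 = 241;  s_49 = 159;  s_50 = 163
  s_51 = 124;  s_52 = 96;  s_53 = 75;  s_54 = 130;  s_55 = 113;  s_56 = 159
  s_57 = 47;  s_58 = 20;  s_59 = 100;  s_60 = 23;  s_61 = 238;  s_62 = 145
  s_63 = 175;  s_64 = 43;  s_65 = 28;  s_66 = 40;  s_67 = 35;  s_68 = 202
  s_69 = 17;  s_70 = 207;  s_71 = 151;  s_72 = 84;  s_73 = 44;  s_74 = 175
  s_75 = 214;  s_76 = 177;  s_77 = 255;  s_78 = 115;  s_79 = 124;  s_80 = 240
  s_81 = 251;  s_82 = 210;  s_83 = 49;  s_84 = 63;  s_85 = 191;  s_86 = 84
  s_87 = 244;  s_88 = 71;  s_89 = 126;  s_90 = 81;  s_91 = 143;  s_92 = 123
  s_93 = 156;  s_94 = 184;  s_95 = 211;  s_96 = 154;  s_97 = 209;  s_98 = 239
  s_99 = 167;  s_100 = 20;  s_101 = 188;  s_102 = 223;  s_103 = 230;  s_104 = 113
  s_105 = 95;  s_106 = 67;  s_107 = 124;  s_108 = 128;  s_109 = 171;  s_110 = 34
  s_111 = 241;  s_112 = 223;  s_113 = 79;  s_114 = 148;  s_115 = 132;  s_116 = 119
  s_117 = 14;  s_118 = 17;  s_119 = 111;  s_120 = 203;  s_121 = 28;  s_122 = 72
  s_123 = 131;  s_124 = 106;  s_125 = 145;  s_126 = 15;  s_127 = 183;  s_128 = 212
  s_129 = 76;  s_130 = 15;  s_131 = 246;  s_132 = 49;  s_133 = 191;  s_134 = 19
  s_135 = 124;  s_136 = 16;  s_137 = 91;  s_138 = 114;  s_139 = 177;  s_140 = 127
  s_141 = 223;  s_142 = 212;  s_143 = 20;  s_144 = 167;  s_145 = 158;  s_146 = 209
  s_147 = 79;  s_148 = 27;  s_149 = 156;  s_150 = 216;  s_151 = 51;  s_152 = 58
  s_153 = 81;  s_154 = 47;  s_155 = 199;  s_156 = 148;  s_157 = 220;  s_158 = 63
  s_159 = 6;  s_160 = 241;  s_161 = 31;  s_162 = 227;  s_163 = 124;  s_164 = 160
  s_165 = 11;  s_166 = 194;  s_167 = 113;  s_168 = 31;  s_169 = 111;  s_170 = 20
  s_171 = 164
s_172 = 130·164 + 135·20 + 173·111 = 215
s_173 = 130·215 + 135·164 + 173·20 = 46

46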